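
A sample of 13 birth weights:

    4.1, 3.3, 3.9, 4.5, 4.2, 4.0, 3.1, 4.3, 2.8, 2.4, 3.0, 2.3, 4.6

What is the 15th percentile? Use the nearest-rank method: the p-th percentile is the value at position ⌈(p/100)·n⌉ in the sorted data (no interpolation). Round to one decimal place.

2.4

Sorted: 2.3, 2.4, 2.8, 3.0, 3.1, 3.3, 3.9, 4.0, 4.1, 4.2, 4.3, 4.5, 4.6.
n = 13.
Position = ⌈15/100 · 13⌉ = ⌈1.95⌉ = 2.
The value at rank 2 is 2.4.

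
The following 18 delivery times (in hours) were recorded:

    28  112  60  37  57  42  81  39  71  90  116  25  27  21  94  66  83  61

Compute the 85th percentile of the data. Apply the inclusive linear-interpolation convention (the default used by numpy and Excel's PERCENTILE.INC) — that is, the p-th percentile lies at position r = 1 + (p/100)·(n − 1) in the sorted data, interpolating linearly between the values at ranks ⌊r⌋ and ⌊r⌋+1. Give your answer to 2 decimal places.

Sorted: 21, 25, 27, 28, 37, 39, 42, 57, 60, 61, 66, 71, 81, 83, 90, 94, 112, 116.
n = 18.
r = 1 + (85/100)·(18 − 1) = 1 + 14.45 = 15.45.
Rank 15 is 90 and rank 16 is 94.
Interpolate: 90 + 0.45·(94 − 90) = 90 + 0.45·4 = 91.8.

91.80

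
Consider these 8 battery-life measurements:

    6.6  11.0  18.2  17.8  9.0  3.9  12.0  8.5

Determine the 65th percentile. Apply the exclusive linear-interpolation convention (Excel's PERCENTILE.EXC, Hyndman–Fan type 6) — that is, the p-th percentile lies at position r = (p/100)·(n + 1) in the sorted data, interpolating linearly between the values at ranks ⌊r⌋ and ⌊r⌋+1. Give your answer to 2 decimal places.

11.85

Sorted: 3.9, 6.6, 8.5, 9.0, 11.0, 12.0, 17.8, 18.2.
n = 8.
r = (65/100)·(8 + 1) = 5.85.
Rank 5 is 11.0 and rank 6 is 12.0.
Interpolate: 11.0 + 0.85·(12.0 − 11.0) = 11.0 + 0.85·1 = 11.85.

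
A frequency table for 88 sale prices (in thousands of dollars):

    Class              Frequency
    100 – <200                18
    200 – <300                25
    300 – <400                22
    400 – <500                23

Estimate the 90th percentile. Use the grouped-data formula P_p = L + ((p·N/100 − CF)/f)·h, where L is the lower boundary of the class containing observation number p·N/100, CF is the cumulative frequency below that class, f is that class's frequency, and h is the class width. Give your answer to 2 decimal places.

N = 88; target position k = 90/100 · 88 = 79.2.
Cumulative frequencies: 18, 43, 65, 88.
Observation 79.2 falls in the class 400 – <500.
L = 400, CF = 65, f = 23, h = 100.
P90 = 400 + ((79.2 − 65)/23)·100 = 400 + 61.7391 = 461.739.

461.74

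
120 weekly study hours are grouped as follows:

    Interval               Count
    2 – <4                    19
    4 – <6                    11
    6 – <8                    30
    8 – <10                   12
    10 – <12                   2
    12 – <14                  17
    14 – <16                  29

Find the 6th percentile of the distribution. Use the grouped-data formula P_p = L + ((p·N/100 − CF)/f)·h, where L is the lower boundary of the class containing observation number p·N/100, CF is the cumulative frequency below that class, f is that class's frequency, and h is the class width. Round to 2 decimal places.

2.76

N = 120; target position k = 6/100 · 120 = 7.2.
Cumulative frequencies: 19, 30, 60, 72, 74, 91, 120.
Observation 7.2 falls in the class 2 – <4.
L = 2, CF = 0, f = 19, h = 2.
P6 = 2 + ((7.2 − 0)/19)·2 = 2 + 0.757895 = 2.75789.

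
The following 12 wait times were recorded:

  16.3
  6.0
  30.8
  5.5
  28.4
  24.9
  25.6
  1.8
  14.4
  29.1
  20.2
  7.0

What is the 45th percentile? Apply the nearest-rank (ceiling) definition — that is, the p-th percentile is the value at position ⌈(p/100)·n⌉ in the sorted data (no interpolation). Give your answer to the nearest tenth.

Sorted: 1.8, 5.5, 6.0, 7.0, 14.4, 16.3, 20.2, 24.9, 25.6, 28.4, 29.1, 30.8.
n = 12.
Position = ⌈45/100 · 12⌉ = ⌈5.4⌉ = 6.
The value at rank 6 is 16.3.

16.3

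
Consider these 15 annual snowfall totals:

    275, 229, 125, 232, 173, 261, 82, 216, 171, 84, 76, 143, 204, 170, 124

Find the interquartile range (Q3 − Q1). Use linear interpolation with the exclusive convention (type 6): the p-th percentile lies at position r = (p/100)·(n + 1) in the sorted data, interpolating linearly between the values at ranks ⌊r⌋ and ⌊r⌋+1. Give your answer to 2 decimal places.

Sorted: 76, 82, 84, 124, 125, 143, 170, 171, 173, 204, 216, 229, 232, 261, 275.
n = 15.
P25: r = 4 (integer) → 124.
P75: r = 12 (integer) → 229.
Difference: 229 − 124 = 105.

105.00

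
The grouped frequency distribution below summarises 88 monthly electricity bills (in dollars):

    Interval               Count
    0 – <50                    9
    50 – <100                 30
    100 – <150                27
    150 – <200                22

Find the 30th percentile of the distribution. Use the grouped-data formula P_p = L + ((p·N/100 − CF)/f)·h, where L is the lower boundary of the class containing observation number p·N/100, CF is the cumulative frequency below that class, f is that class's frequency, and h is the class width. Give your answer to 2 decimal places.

79.00

N = 88; target position k = 30/100 · 88 = 26.4.
Cumulative frequencies: 9, 39, 66, 88.
Observation 26.4 falls in the class 50 – <100.
L = 50, CF = 9, f = 30, h = 50.
P30 = 50 + ((26.4 − 9)/30)·50 = 50 + 29 = 79.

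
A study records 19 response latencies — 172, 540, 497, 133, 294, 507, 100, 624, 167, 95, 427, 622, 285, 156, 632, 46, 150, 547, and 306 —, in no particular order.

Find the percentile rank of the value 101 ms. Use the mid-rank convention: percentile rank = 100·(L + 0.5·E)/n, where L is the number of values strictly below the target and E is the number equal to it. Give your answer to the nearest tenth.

Sorted: 46, 95, 100, 133, 150, 156, 167, 172, 285, 294, 306, 427, 497, 507, 540, 547, 622, 624, 632.
Count below 101: L = 3; count equal: E = 0; n = 19.
Percentile rank = 100·(3 + 0.5·0)/19 = 100·3/19 = 15.79.

15.8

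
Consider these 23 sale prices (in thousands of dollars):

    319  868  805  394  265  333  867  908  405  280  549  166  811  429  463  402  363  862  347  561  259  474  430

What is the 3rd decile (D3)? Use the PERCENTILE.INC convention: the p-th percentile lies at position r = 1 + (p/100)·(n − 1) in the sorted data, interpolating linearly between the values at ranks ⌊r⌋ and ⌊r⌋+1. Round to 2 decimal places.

356.60

Sorted: 166, 259, 265, 280, 319, 333, 347, 363, 394, 402, 405, 429, 430, 463, 474, 549, 561, 805, 811, 862, 867, 868, 908.
n = 23.
r = 1 + (30/100)·(23 − 1) = 1 + 6.6 = 7.6.
Rank 7 is 347 and rank 8 is 363.
Interpolate: 347 + 0.6·(363 − 347) = 347 + 0.6·16 = 356.6.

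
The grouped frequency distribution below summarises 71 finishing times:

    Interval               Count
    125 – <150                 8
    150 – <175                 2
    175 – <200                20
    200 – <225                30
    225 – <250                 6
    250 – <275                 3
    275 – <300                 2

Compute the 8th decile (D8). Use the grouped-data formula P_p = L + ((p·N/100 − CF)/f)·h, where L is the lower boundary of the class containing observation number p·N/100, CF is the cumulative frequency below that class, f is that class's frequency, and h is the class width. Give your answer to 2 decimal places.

N = 71; target position k = 80/100 · 71 = 56.8.
Cumulative frequencies: 8, 10, 30, 60, 66, 69, 71.
Observation 56.8 falls in the class 200 – <225.
L = 200, CF = 30, f = 30, h = 25.
P80 = 200 + ((56.8 − 30)/30)·25 = 200 + 22.3333 = 222.333.

222.33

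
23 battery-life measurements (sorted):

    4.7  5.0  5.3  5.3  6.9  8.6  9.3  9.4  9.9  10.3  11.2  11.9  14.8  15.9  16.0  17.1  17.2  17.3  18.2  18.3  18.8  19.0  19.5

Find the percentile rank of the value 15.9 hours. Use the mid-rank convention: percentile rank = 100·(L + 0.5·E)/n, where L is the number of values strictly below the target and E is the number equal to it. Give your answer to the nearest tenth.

58.7

Count below 15.9: L = 13; count equal: E = 1; n = 23.
Percentile rank = 100·(13 + 0.5·1)/23 = 100·13.5/23 = 58.7.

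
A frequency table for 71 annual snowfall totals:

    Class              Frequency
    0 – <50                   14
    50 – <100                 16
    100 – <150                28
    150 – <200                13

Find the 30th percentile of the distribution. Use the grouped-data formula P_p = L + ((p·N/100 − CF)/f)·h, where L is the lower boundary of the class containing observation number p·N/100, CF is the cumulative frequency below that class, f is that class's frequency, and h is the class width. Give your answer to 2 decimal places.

N = 71; target position k = 30/100 · 71 = 21.3.
Cumulative frequencies: 14, 30, 58, 71.
Observation 21.3 falls in the class 50 – <100.
L = 50, CF = 14, f = 16, h = 50.
P30 = 50 + ((21.3 − 14)/16)·50 = 50 + 22.8125 = 72.8125.

72.81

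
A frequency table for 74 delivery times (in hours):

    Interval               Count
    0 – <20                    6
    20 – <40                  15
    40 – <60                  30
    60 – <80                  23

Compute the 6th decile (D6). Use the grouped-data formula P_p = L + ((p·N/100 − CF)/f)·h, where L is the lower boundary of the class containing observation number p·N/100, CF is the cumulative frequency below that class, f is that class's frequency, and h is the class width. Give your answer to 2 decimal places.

55.60

N = 74; target position k = 60/100 · 74 = 44.4.
Cumulative frequencies: 6, 21, 51, 74.
Observation 44.4 falls in the class 40 – <60.
L = 40, CF = 21, f = 30, h = 20.
P60 = 40 + ((44.4 − 21)/30)·20 = 40 + 15.6 = 55.6.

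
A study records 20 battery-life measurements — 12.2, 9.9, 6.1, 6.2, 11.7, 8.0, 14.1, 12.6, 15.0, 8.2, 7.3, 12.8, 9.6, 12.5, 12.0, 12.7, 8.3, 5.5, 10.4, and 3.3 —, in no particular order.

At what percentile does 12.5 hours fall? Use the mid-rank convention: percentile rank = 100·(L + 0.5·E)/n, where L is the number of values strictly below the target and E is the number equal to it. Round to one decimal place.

Sorted: 3.3, 5.5, 6.1, 6.2, 7.3, 8.0, 8.2, 8.3, 9.6, 9.9, 10.4, 11.7, 12.0, 12.2, 12.5, 12.6, 12.7, 12.8, 14.1, 15.0.
Count below 12.5: L = 14; count equal: E = 1; n = 20.
Percentile rank = 100·(14 + 0.5·1)/20 = 100·14.5/20 = 72.5.

72.5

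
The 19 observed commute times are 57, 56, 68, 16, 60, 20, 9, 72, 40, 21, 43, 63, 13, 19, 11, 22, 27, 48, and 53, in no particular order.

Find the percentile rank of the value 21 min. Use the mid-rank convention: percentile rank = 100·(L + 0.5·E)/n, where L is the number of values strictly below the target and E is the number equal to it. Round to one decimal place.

34.2

Sorted: 9, 11, 13, 16, 19, 20, 21, 22, 27, 40, 43, 48, 53, 56, 57, 60, 63, 68, 72.
Count below 21: L = 6; count equal: E = 1; n = 19.
Percentile rank = 100·(6 + 0.5·1)/19 = 100·6.5/19 = 34.21.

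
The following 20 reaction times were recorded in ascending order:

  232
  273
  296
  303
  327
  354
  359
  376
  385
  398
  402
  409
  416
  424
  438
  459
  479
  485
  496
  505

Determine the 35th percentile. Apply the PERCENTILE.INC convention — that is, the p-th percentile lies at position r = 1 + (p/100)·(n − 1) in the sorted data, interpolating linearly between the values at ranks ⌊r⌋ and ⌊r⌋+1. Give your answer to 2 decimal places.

370.05

n = 20.
r = 1 + (35/100)·(20 − 1) = 1 + 6.65 = 7.65.
Rank 7 is 359 and rank 8 is 376.
Interpolate: 359 + 0.65·(376 − 359) = 359 + 0.65·17 = 370.05.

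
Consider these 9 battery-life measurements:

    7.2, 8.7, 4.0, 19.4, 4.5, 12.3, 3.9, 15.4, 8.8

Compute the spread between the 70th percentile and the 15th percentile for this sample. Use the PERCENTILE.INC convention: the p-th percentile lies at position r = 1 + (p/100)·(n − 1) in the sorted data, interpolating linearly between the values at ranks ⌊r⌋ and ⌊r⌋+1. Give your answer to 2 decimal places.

6.80

Sorted: 3.9, 4.0, 4.5, 7.2, 8.7, 8.8, 12.3, 15.4, 19.4.
n = 9.
P15: r = 2.2; ranks 2–3 are 4.0, 4.5; interpolating gives 4.1.
P70: r = 6.6; ranks 6–7 are 8.8, 12.3; interpolating gives 10.9.
Difference: 10.9 − 4.1 = 6.8.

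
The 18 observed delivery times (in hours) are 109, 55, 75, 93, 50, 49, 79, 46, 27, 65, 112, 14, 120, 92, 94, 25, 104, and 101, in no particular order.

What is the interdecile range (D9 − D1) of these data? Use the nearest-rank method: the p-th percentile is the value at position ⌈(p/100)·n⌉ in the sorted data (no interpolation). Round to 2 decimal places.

Sorted: 14, 25, 27, 46, 49, 50, 55, 65, 75, 79, 92, 93, 94, 101, 104, 109, 112, 120.
n = 18.
P10: rank ⌈10/100·18⌉ = 2 → 25.
P90: rank ⌈90/100·18⌉ = 17 → 112.
Difference: 112 − 25 = 87.

87.00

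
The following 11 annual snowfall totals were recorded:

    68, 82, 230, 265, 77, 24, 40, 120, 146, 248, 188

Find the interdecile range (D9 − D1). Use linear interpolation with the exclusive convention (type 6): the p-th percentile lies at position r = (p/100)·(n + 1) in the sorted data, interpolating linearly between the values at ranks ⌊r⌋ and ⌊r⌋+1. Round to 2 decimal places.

Sorted: 24, 40, 68, 77, 82, 120, 146, 188, 230, 248, 265.
n = 11.
P10: r = 1.2; ranks 1–2 are 24, 40; interpolating gives 27.2.
P90: r = 10.8; ranks 10–11 are 248, 265; interpolating gives 261.6.
Difference: 261.6 − 27.2 = 234.4.

234.40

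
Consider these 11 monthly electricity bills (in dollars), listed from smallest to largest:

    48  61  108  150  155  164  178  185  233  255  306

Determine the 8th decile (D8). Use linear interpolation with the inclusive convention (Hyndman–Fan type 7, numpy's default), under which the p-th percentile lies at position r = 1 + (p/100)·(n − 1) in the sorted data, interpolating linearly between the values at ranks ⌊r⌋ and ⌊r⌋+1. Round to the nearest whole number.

n = 11.
r = 1 + (80/100)·(11 − 1) = 1 + 8 = 9.
r is an integer, so P80 is the value at rank 9: 233.

233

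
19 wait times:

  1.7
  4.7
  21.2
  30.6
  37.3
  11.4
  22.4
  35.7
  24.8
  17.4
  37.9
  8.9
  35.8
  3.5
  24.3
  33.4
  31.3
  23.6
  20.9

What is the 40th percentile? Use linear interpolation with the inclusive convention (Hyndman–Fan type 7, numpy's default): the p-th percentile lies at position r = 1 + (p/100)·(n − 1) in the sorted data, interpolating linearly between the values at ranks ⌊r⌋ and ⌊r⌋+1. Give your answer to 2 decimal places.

21.44

Sorted: 1.7, 3.5, 4.7, 8.9, 11.4, 17.4, 20.9, 21.2, 22.4, 23.6, 24.3, 24.8, 30.6, 31.3, 33.4, 35.7, 35.8, 37.3, 37.9.
n = 19.
r = 1 + (40/100)·(19 − 1) = 1 + 7.2 = 8.2.
Rank 8 is 21.2 and rank 9 is 22.4.
Interpolate: 21.2 + 0.2·(22.4 − 21.2) = 21.2 + 0.2·1.2 = 21.44.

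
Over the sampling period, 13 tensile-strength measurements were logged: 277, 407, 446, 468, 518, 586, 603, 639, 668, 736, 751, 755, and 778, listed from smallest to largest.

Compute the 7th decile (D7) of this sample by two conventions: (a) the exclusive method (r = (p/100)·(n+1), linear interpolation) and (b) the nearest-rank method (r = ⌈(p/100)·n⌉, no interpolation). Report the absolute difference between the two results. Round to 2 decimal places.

n = 13.
(a) r = 9.8; between ranks 9 (668) and 10 (736): 722.4.
(b) the nearest-rank method: rank 10 → 736.
|722.4 − 736| = 13.6.

13.60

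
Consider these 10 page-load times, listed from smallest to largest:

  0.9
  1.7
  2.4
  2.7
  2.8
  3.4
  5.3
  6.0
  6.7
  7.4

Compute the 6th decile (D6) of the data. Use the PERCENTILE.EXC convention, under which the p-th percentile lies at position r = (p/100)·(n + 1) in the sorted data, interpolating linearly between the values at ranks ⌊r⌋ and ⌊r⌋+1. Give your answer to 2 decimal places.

4.54

n = 10.
r = (60/100)·(10 + 1) = 6.6.
Rank 6 is 3.4 and rank 7 is 5.3.
Interpolate: 3.4 + 0.6·(5.3 − 3.4) = 3.4 + 0.6·1.9 = 4.54.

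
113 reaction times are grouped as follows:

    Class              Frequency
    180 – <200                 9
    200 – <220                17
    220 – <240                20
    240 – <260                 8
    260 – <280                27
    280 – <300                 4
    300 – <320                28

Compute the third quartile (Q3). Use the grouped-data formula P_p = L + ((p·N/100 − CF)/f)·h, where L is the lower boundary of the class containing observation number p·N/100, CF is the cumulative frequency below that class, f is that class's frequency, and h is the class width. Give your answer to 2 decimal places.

N = 113; target position k = 75/100 · 113 = 84.75.
Cumulative frequencies: 9, 26, 46, 54, 81, 85, 113.
Observation 84.75 falls in the class 280 – <300.
L = 280, CF = 81, f = 4, h = 20.
P75 = 280 + ((84.75 − 81)/4)·20 = 280 + 18.75 = 298.75.

298.75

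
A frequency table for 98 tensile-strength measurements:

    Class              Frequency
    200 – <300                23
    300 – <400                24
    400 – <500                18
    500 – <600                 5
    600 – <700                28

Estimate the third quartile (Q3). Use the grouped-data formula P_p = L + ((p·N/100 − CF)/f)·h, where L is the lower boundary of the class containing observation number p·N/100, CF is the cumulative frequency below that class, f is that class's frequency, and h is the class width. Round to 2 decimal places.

612.50

N = 98; target position k = 75/100 · 98 = 73.5.
Cumulative frequencies: 23, 47, 65, 70, 98.
Observation 73.5 falls in the class 600 – <700.
L = 600, CF = 70, f = 28, h = 100.
P75 = 600 + ((73.5 − 70)/28)·100 = 600 + 12.5 = 612.5.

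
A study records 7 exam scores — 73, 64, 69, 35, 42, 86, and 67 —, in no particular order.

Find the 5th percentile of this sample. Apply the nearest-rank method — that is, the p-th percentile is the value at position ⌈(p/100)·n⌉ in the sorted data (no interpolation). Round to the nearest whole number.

35

Sorted: 35, 42, 64, 67, 69, 73, 86.
n = 7.
Position = ⌈5/100 · 7⌉ = ⌈0.35⌉ = 1.
The value at rank 1 is 35.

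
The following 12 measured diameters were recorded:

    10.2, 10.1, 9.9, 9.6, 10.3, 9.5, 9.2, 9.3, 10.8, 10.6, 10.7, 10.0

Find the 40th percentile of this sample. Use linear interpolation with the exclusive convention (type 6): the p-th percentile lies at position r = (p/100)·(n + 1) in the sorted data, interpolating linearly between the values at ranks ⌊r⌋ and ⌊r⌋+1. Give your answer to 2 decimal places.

Sorted: 9.2, 9.3, 9.5, 9.6, 9.9, 10.0, 10.1, 10.2, 10.3, 10.6, 10.7, 10.8.
n = 12.
r = (40/100)·(12 + 1) = 5.2.
Rank 5 is 9.9 and rank 6 is 10.0.
Interpolate: 9.9 + 0.2·(10.0 − 9.9) = 9.9 + 0.2·0.1 = 9.92.

9.92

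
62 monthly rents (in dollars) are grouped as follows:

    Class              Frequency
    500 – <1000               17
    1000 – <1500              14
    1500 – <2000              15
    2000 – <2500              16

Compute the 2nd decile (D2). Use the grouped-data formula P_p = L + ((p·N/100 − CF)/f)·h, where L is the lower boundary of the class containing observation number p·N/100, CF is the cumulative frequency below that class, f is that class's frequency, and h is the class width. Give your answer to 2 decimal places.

864.71

N = 62; target position k = 20/100 · 62 = 12.4.
Cumulative frequencies: 17, 31, 46, 62.
Observation 12.4 falls in the class 500 – <1000.
L = 500, CF = 0, f = 17, h = 500.
P20 = 500 + ((12.4 − 0)/17)·500 = 500 + 364.706 = 864.706.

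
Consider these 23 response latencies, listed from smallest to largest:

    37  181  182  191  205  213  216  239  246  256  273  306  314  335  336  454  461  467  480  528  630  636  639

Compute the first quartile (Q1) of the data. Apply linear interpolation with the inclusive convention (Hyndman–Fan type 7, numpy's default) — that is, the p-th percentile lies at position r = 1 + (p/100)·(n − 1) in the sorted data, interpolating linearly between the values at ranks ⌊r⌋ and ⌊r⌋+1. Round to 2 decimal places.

n = 23.
r = 1 + (25/100)·(23 − 1) = 1 + 5.5 = 6.5.
Rank 6 is 213 and rank 7 is 216.
Interpolate: 213 + 0.5·(216 − 213) = 213 + 0.5·3 = 214.5.

214.50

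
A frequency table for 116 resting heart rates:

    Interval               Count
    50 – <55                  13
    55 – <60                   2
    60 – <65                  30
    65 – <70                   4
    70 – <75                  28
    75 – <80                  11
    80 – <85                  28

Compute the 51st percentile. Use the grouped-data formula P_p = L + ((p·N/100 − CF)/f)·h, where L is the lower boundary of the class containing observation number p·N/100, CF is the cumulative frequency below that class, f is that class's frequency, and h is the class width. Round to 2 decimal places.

N = 116; target position k = 51/100 · 116 = 59.16.
Cumulative frequencies: 13, 15, 45, 49, 77, 88, 116.
Observation 59.16 falls in the class 70 – <75.
L = 70, CF = 49, f = 28, h = 5.
P51 = 70 + ((59.16 − 49)/28)·5 = 70 + 1.81429 = 71.8143.

71.81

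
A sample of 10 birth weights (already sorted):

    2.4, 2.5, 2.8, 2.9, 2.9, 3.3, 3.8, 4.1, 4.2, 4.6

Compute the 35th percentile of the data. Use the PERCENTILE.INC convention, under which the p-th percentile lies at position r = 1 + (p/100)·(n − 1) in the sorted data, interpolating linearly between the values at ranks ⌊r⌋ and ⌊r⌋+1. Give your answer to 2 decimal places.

n = 10.
r = 1 + (35/100)·(10 − 1) = 1 + 3.15 = 4.15.
Rank 4 is 2.9 and rank 5 is 2.9.
Interpolate: 2.9 + 0.15·(2.9 − 2.9) = 2.9 + 0.15·0 = 2.9.

2.90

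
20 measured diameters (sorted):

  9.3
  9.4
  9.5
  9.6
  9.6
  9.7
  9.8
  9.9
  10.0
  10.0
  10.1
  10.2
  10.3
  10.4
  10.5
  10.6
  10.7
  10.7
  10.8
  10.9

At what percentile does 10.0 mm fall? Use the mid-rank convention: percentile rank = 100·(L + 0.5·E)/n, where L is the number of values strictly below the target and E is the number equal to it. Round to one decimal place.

Count below 10.0: L = 8; count equal: E = 2; n = 20.
Percentile rank = 100·(8 + 0.5·2)/20 = 100·9/20 = 45.

45.0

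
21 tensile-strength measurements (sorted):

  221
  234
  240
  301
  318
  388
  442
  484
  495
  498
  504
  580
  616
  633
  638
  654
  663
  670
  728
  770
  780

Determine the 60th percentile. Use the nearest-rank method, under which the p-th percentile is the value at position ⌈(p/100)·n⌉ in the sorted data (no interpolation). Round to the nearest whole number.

n = 21.
Position = ⌈60/100 · 21⌉ = ⌈12.6⌉ = 13.
The value at rank 13 is 616.

616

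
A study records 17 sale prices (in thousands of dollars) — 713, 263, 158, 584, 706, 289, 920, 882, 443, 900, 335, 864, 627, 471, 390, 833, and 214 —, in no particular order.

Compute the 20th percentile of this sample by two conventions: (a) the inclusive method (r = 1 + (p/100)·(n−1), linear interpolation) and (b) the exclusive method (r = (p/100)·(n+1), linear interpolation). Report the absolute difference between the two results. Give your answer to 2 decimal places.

19.60

Sorted: 158, 214, 263, 289, 335, 390, 443, 471, 584, 627, 706, 713, 833, 864, 882, 900, 920.
n = 17.
(a) r = 4.2; between ranks 4 (289) and 5 (335): 298.2.
(b) r = 3.6; between ranks 3 (263) and 4 (289): 278.6.
|298.2 − 278.6| = 19.6.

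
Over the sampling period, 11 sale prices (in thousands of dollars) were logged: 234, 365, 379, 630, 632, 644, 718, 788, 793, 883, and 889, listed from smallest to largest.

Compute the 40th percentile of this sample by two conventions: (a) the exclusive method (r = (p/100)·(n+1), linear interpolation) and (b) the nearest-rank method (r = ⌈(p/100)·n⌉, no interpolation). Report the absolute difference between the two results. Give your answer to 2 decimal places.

0.40

n = 11.
(a) r = 4.8; between ranks 4 (630) and 5 (632): 631.6.
(b) the nearest-rank method: rank 5 → 632.
|631.6 − 632| = 0.4.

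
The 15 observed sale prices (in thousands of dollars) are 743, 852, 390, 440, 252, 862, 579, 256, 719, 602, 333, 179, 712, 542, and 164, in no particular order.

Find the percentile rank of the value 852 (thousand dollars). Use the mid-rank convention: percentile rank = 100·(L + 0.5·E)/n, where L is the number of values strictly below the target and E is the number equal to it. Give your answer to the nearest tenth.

Sorted: 164, 179, 252, 256, 333, 390, 440, 542, 579, 602, 712, 719, 743, 852, 862.
Count below 852: L = 13; count equal: E = 1; n = 15.
Percentile rank = 100·(13 + 0.5·1)/15 = 100·13.5/15 = 90.

90.0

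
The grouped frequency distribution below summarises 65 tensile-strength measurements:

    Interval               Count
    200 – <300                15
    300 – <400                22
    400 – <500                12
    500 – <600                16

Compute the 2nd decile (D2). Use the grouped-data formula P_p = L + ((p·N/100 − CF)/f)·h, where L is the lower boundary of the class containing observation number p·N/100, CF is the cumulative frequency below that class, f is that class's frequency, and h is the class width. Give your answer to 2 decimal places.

N = 65; target position k = 20/100 · 65 = 13.
Cumulative frequencies: 15, 37, 49, 65.
Observation 13 falls in the class 200 – <300.
L = 200, CF = 0, f = 15, h = 100.
P20 = 200 + ((13 − 0)/15)·100 = 200 + 86.6667 = 286.667.

286.67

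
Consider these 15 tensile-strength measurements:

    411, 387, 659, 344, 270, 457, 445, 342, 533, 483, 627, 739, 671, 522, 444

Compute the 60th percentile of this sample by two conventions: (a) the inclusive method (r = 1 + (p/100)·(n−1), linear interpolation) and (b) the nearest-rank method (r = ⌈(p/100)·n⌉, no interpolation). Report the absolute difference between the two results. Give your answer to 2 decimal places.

Sorted: 270, 342, 344, 387, 411, 444, 445, 457, 483, 522, 533, 627, 659, 671, 739.
n = 15.
(a) r = 9.4; between ranks 9 (483) and 10 (522): 498.6.
(b) the nearest-rank method: rank 9 → 483.
|498.6 − 483| = 15.6.

15.60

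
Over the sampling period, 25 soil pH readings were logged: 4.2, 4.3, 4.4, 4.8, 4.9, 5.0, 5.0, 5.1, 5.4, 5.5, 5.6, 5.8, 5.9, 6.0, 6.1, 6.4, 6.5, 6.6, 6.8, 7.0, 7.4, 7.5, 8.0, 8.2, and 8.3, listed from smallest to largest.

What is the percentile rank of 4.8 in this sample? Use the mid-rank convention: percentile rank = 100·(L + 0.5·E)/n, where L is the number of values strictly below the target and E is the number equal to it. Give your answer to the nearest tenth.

14.0

Count below 4.8: L = 3; count equal: E = 1; n = 25.
Percentile rank = 100·(3 + 0.5·1)/25 = 100·3.5/25 = 14.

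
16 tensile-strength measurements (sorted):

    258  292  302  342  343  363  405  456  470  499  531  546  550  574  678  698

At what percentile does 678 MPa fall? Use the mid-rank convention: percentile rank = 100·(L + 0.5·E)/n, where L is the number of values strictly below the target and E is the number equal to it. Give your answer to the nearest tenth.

Count below 678: L = 14; count equal: E = 1; n = 16.
Percentile rank = 100·(14 + 0.5·1)/16 = 100·14.5/16 = 90.62.

90.6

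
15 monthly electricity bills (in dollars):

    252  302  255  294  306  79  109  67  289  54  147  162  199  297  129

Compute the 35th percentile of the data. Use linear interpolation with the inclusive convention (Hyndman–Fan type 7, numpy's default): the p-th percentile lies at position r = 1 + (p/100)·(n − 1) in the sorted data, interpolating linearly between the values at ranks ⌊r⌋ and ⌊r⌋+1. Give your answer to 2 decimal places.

Sorted: 54, 67, 79, 109, 129, 147, 162, 199, 252, 255, 289, 294, 297, 302, 306.
n = 15.
r = 1 + (35/100)·(15 − 1) = 1 + 4.9 = 5.9.
Rank 5 is 129 and rank 6 is 147.
Interpolate: 129 + 0.9·(147 − 129) = 129 + 0.9·18 = 145.2.

145.20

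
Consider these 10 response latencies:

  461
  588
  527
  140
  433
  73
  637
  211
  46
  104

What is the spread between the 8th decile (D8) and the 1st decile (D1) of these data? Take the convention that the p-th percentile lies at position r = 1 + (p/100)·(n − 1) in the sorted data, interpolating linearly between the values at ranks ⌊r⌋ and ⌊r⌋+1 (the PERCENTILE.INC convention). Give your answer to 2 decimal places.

Sorted: 46, 73, 104, 140, 211, 433, 461, 527, 588, 637.
n = 10.
P10: r = 1.9; ranks 1–2 are 46, 73; interpolating gives 70.3.
P80: r = 8.2; ranks 8–9 are 527, 588; interpolating gives 539.2.
Difference: 539.2 − 70.3 = 468.9.

468.90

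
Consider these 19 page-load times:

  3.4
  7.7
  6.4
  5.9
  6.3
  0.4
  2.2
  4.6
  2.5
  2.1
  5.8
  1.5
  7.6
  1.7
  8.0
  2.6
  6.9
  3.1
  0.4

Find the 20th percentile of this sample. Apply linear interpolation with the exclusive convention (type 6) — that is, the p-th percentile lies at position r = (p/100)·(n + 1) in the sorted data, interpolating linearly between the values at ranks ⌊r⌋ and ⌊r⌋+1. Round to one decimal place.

1.7

Sorted: 0.4, 0.4, 1.5, 1.7, 2.1, 2.2, 2.5, 2.6, 3.1, 3.4, 4.6, 5.8, 5.9, 6.3, 6.4, 6.9, 7.6, 7.7, 8.0.
n = 19.
r = (20/100)·(19 + 1) = 4.
r is an integer, so P20 is the value at rank 4: 1.7.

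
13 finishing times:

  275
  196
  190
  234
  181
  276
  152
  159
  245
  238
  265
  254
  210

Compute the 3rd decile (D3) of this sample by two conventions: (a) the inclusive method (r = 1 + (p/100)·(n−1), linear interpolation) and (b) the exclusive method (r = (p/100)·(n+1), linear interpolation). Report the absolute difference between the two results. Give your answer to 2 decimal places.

2.40

Sorted: 152, 159, 181, 190, 196, 210, 234, 238, 245, 254, 265, 275, 276.
n = 13.
(a) r = 4.6; between ranks 4 (190) and 5 (196): 193.6.
(b) r = 4.2; between ranks 4 (190) and 5 (196): 191.2.
|193.6 − 191.2| = 2.4.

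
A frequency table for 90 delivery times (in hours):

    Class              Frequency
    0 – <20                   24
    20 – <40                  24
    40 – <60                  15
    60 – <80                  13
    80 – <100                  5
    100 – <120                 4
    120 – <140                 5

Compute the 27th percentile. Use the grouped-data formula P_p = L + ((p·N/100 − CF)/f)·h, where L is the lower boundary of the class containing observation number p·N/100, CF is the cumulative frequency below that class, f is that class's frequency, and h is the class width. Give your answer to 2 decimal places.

N = 90; target position k = 27/100 · 90 = 24.3.
Cumulative frequencies: 24, 48, 63, 76, 81, 85, 90.
Observation 24.3 falls in the class 20 – <40.
L = 20, CF = 24, f = 24, h = 20.
P27 = 20 + ((24.3 − 24)/24)·20 = 20 + 0.25 = 20.25.

20.25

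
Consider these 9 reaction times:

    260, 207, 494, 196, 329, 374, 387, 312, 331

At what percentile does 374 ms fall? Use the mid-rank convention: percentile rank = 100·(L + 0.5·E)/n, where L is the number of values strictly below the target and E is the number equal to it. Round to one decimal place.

Sorted: 196, 207, 260, 312, 329, 331, 374, 387, 494.
Count below 374: L = 6; count equal: E = 1; n = 9.
Percentile rank = 100·(6 + 0.5·1)/9 = 100·6.5/9 = 72.22.

72.2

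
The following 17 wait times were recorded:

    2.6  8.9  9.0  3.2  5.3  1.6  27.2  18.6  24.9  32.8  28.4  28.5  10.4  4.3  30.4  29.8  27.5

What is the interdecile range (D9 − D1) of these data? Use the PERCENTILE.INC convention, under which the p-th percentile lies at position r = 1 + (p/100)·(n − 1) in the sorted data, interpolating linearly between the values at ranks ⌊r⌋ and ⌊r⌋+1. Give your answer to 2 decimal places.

Sorted: 1.6, 2.6, 3.2, 4.3, 5.3, 8.9, 9.0, 10.4, 18.6, 24.9, 27.2, 27.5, 28.4, 28.5, 29.8, 30.4, 32.8.
n = 17.
P10: r = 2.6; ranks 2–3 are 2.6, 3.2; interpolating gives 2.96.
P90: r = 15.4; ranks 15–16 are 29.8, 30.4; interpolating gives 30.04.
Difference: 30.04 − 2.96 = 27.08.

27.08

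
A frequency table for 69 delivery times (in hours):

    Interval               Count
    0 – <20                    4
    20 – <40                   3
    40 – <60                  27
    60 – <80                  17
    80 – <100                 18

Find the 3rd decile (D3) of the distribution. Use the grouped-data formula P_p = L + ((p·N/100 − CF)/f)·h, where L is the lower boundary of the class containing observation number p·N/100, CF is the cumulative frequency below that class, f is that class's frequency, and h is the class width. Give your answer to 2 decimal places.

N = 69; target position k = 30/100 · 69 = 20.7.
Cumulative frequencies: 4, 7, 34, 51, 69.
Observation 20.7 falls in the class 40 – <60.
L = 40, CF = 7, f = 27, h = 20.
P30 = 40 + ((20.7 − 7)/27)·20 = 40 + 10.1481 = 50.1481.

50.15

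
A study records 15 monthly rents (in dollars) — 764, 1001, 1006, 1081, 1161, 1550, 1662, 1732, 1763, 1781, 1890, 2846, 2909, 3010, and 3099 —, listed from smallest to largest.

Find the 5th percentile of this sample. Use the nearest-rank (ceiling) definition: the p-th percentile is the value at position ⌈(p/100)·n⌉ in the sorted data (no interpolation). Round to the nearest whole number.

764

n = 15.
Position = ⌈5/100 · 15⌉ = ⌈0.75⌉ = 1.
The value at rank 1 is 764.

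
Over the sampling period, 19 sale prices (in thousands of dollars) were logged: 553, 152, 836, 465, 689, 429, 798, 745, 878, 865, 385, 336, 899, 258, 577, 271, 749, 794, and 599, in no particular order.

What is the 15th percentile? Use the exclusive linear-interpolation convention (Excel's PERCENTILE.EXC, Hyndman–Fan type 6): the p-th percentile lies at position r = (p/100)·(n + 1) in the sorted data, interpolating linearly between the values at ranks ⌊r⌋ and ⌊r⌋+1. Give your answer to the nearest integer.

271

Sorted: 152, 258, 271, 336, 385, 429, 465, 553, 577, 599, 689, 745, 749, 794, 798, 836, 865, 878, 899.
n = 19.
r = (15/100)·(19 + 1) = 3.
r is an integer, so P15 is the value at rank 3: 271.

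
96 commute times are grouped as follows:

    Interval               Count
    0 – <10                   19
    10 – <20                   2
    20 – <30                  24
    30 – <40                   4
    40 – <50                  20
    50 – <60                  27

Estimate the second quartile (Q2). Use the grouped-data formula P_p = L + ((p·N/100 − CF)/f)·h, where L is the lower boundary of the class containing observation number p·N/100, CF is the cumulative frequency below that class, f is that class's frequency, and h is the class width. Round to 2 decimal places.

37.50

N = 96; target position k = 50/100 · 96 = 48.
Cumulative frequencies: 19, 21, 45, 49, 69, 96.
Observation 48 falls in the class 30 – <40.
L = 30, CF = 45, f = 4, h = 10.
P50 = 30 + ((48 − 45)/4)·10 = 30 + 7.5 = 37.5.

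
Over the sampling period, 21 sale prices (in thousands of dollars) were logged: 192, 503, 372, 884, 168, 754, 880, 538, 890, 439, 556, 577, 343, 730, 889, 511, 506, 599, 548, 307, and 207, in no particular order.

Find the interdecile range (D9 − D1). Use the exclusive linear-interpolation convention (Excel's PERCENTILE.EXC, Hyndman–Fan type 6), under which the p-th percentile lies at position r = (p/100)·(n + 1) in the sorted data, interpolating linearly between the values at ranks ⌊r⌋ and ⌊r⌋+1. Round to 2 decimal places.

693.00

Sorted: 168, 192, 207, 307, 343, 372, 439, 503, 506, 511, 538, 548, 556, 577, 599, 730, 754, 880, 884, 889, 890.
n = 21.
P10: r = 2.2; ranks 2–3 are 192, 207; interpolating gives 195.
P90: r = 19.8; ranks 19–20 are 884, 889; interpolating gives 888.
Difference: 888 − 195 = 693.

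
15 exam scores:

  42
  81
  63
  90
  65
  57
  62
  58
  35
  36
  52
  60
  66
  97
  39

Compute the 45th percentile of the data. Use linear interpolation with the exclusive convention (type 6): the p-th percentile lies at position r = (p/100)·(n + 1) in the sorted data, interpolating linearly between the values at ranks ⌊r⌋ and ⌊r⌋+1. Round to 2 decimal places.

58.40

Sorted: 35, 36, 39, 42, 52, 57, 58, 60, 62, 63, 65, 66, 81, 90, 97.
n = 15.
r = (45/100)·(15 + 1) = 7.2.
Rank 7 is 58 and rank 8 is 60.
Interpolate: 58 + 0.2·(60 − 58) = 58 + 0.2·2 = 58.4.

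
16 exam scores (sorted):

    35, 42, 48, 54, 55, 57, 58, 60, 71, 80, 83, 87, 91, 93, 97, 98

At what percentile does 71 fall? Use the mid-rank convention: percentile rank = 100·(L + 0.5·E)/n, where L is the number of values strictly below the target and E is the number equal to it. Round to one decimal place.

53.1

Count below 71: L = 8; count equal: E = 1; n = 16.
Percentile rank = 100·(8 + 0.5·1)/16 = 100·8.5/16 = 53.12.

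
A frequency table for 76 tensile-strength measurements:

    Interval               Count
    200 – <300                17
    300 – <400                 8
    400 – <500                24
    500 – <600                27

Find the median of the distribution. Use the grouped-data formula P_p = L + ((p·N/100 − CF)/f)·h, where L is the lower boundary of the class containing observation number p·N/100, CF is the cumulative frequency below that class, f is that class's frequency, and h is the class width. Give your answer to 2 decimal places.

N = 76; target position k = 50/100 · 76 = 38.
Cumulative frequencies: 17, 25, 49, 76.
Observation 38 falls in the class 400 – <500.
L = 400, CF = 25, f = 24, h = 100.
P50 = 400 + ((38 − 25)/24)·100 = 400 + 54.1667 = 454.167.

454.17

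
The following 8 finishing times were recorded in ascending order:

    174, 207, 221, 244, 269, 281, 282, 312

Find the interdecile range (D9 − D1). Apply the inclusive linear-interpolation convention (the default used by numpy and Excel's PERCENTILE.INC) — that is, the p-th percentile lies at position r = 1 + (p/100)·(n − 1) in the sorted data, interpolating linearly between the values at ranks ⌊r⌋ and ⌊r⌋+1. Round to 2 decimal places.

93.90

n = 8.
P10: r = 1.7; ranks 1–2 are 174, 207; interpolating gives 197.1.
P90: r = 7.3; ranks 7–8 are 282, 312; interpolating gives 291.
Difference: 291 − 197.1 = 93.9.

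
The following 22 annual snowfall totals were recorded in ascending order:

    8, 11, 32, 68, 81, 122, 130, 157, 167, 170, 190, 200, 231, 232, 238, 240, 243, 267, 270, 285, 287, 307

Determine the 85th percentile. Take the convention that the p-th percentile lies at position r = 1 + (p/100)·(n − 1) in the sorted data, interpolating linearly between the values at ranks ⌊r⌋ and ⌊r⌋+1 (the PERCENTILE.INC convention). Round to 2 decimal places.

269.55

n = 22.
r = 1 + (85/100)·(22 − 1) = 1 + 17.85 = 18.85.
Rank 18 is 267 and rank 19 is 270.
Interpolate: 267 + 0.85·(270 − 267) = 267 + 0.85·3 = 269.55.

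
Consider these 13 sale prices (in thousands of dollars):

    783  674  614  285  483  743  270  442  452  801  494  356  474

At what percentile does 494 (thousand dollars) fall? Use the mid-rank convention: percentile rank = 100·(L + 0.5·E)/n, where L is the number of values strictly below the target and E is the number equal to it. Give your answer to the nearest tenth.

Sorted: 270, 285, 356, 442, 452, 474, 483, 494, 614, 674, 743, 783, 801.
Count below 494: L = 7; count equal: E = 1; n = 13.
Percentile rank = 100·(7 + 0.5·1)/13 = 100·7.5/13 = 57.69.

57.7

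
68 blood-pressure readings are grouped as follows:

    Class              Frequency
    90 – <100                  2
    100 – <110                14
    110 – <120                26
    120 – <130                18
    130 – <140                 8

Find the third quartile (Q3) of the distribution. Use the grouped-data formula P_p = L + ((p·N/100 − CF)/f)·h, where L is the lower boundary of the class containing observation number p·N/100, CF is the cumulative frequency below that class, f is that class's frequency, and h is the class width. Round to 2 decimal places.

N = 68; target position k = 75/100 · 68 = 51.
Cumulative frequencies: 2, 16, 42, 60, 68.
Observation 51 falls in the class 120 – <130.
L = 120, CF = 42, f = 18, h = 10.
P75 = 120 + ((51 − 42)/18)·10 = 120 + 5 = 125.

125.00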